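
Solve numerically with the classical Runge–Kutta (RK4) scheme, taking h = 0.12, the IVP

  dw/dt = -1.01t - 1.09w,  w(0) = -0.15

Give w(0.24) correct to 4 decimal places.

RK4: k1 = f(t_n, w_n); k2 = f(t_n + h/2, w_n + (h/2)·k1); k3 = f(t_n + h/2, w_n + (h/2)·k2); k4 = f(t_n + h, w_n + h·k3); w_{n+1} = w_n + (h/6)·(k1 + 2k2 + 2k3 + k4).
t=0.000000, w=-0.150000:
  k1 = f(0.000000, -0.150000) = 0.163500
  k2 = f(0.060000, -0.140190) = 0.092207
  k3 = f(0.060000, -0.144468) = 0.096870
  k4 = f(0.120000, -0.138376) = 0.029629
  w ← -0.150000 + (0.12/6)·(k1 + 2k2 + 2k3 + k4) = -0.138574
t=0.120000, w=-0.138574:
  k1 = f(0.120000, -0.138574) = 0.029846
  k2 = f(0.180000, -0.136784) = -0.032706
  k3 = f(0.180000, -0.140537) = -0.028615
  k4 = f(0.240000, -0.142008) = -0.087611
  w ← -0.138574 + (0.12/6)·(k1 + 2k2 + 2k3 + k4) = -0.142182
w(0.24) ≈ -0.1422

-0.1422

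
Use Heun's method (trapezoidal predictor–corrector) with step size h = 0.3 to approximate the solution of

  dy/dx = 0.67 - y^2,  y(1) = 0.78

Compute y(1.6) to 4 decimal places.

Heun: k1 = f(x_n, y_n); k2 = f(x_n + h, y_n + h·k1); y_{n+1} = y_n + (h/2)·(k1 + k2).
x=1.000000, y=0.780000:
  k1 = f(1.000000, 0.780000) = 0.061600
  k2 = f(1.300000, 0.798480) = 0.032430
  y ← 0.780000 + (0.3/2)·(0.061600 + 0.032430) = 0.794104
x=1.300000, y=0.794104:
  k1 = f(1.300000, 0.794104) = 0.039398
  k2 = f(1.600000, 0.805924) = 0.020487
  y ← 0.794104 + (0.3/2)·(0.039398 + 0.020487) = 0.803087
y(1.6) ≈ 0.8031

0.8031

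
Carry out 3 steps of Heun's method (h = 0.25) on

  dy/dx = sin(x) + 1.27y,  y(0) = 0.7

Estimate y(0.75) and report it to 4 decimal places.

2.1514

Heun: k1 = f(x_n, y_n); k2 = f(x_n + h, y_n + h·k1); y_{n+1} = y_n + (h/2)·(k1 + k2).
x=0.000000, y=0.700000:
  k1 = f(0.000000, 0.700000) = 0.889000
  k2 = f(0.250000, 0.922250) = 1.418661
  y ← 0.700000 + (0.25/2)·(0.889000 + 1.418661) = 0.988458
x=0.250000, y=0.988458:
  k1 = f(0.250000, 0.988458) = 1.502745
  k2 = f(0.500000, 1.364144) = 2.211888
  y ← 0.988458 + (0.25/2)·(1.502745 + 2.211888) = 1.452787
x=0.500000, y=1.452787:
  k1 = f(0.500000, 1.452787) = 2.324465
  k2 = f(0.750000, 2.033903) = 3.264696
  y ← 1.452787 + (0.25/2)·(2.324465 + 3.264696) = 2.151432
y(0.75) ≈ 2.1514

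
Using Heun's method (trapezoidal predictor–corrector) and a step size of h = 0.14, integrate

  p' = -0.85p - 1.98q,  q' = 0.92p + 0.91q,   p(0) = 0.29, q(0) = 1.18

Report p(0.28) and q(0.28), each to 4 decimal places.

-0.4438, 1.5061

Heun on (p,q): k1 = f(t_n, state_n); k2 = f(t_n + h, state_n + h·k1); state_{n+1} = state_n + (h/2)·(k1 + k2).
0.000000: (0.290000, 1.180000)
  k1 = (-2.582900, 1.340600)
  predictor → (-0.071606, 1.367684)
  k2 = (-2.647149, 1.178715)
  → (-0.076103, 1.356352)
0.140000: (-0.076103, 1.356352)
  k1 = (-2.620889, 1.164265)
  predictor → (-0.443028, 1.519349)
  k2 = (-2.631738, 0.975022)
  → (-0.443787, 1.506102)
(p(0.28), q(0.28)) ≈ (-0.4438, 1.5061)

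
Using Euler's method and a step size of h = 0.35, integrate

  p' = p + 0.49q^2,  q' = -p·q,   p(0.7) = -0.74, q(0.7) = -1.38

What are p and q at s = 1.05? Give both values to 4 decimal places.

-0.6724, -1.7374

Euler on (p,q): p_{n+1} = p_n + h·p', q_{n+1} = q_n + h·q'.
0.700000: (-0.740000, -1.380000); f=(0.193156, -1.021200) → (-0.672395, -1.737420)
(p(1.05), q(1.05)) ≈ (-0.6724, -1.7374)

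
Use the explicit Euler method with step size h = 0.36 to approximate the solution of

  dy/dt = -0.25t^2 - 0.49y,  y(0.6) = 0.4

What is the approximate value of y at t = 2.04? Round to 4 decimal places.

-0.2735

Euler: y_{n+1} = y_n + h·f(t_n, y_n).
t=0.600000, y=0.400000: f=-0.286000 → y ← 0.400000 + 0.36·(-0.286000) = 0.297040
t=0.960000, y=0.297040: f=-0.375950 → y ← 0.297040 + 0.36·(-0.375950) = 0.161698
t=1.320000, y=0.161698: f=-0.514832 → y ← 0.161698 + 0.36·(-0.514832) = -0.023641
t=1.680000, y=-0.023641: f=-0.694016 → y ← -0.023641 + 0.36·(-0.694016) = -0.273487
y(2.04) ≈ -0.2735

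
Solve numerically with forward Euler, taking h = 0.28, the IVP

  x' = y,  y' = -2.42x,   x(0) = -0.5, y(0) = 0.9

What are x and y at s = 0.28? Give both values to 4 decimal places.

-0.2480, 1.2388

Euler on (x,y): x_{n+1} = x_n + h·x', y_{n+1} = y_n + h·y'.
0.000000: (-0.500000, 0.900000); f=(0.900000, 1.210000) → (-0.248000, 1.238800)
(x(0.28), y(0.28)) ≈ (-0.2480, 1.2388)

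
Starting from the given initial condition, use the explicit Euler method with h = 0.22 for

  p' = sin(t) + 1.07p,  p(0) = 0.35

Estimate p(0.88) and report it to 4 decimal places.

1.1392

Euler: p_{n+1} = p_n + h·f(t_n, p_n).
t=0.000000, p=0.350000: f=0.374500 → p ← 0.350000 + 0.22·0.374500 = 0.432390
t=0.220000, p=0.432390: f=0.680887 → p ← 0.432390 + 0.22·0.680887 = 0.582185
t=0.440000, p=0.582185: f=1.048878 → p ← 0.582185 + 0.22·1.048878 = 0.812938
t=0.660000, p=0.812938: f=1.482961 → p ← 0.812938 + 0.22·1.482961 = 1.139190
p(0.88) ≈ 1.1392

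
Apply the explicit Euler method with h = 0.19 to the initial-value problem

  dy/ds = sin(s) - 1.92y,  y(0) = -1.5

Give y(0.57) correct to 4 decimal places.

-0.2912

Euler: y_{n+1} = y_n + h·f(s_n, y_n).
s=0.000000, y=-1.500000: f=2.880000 → y ← -1.500000 + 0.19·2.880000 = -0.952800
s=0.190000, y=-0.952800: f=2.018235 → y ← -0.952800 + 0.19·2.018235 = -0.569335
s=0.380000, y=-0.569335: f=1.464044 → y ← -0.569335 + 0.19·1.464044 = -0.291167
y(0.57) ≈ -0.2912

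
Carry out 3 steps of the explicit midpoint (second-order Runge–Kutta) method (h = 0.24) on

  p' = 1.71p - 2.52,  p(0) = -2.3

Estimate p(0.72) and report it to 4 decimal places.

-11.1258

Midpoint: k1 = f(x_n, p_n); k2 = f(x_n + h/2, p_n + (h/2)·k1); p_{n+1} = p_n + h·k2.
x=0.000000, p=-2.300000:
  k1 = f(0.000000, -2.300000) = -6.453000
  k2 = f(0.120000, -3.074360) = -7.777156
  p ← -2.300000 + 0.24·(-7.777156) = -4.166517
x=0.240000, p=-4.166517:
  k1 = f(0.240000, -4.166517) = -9.644745
  k2 = f(0.360000, -5.323887) = -11.623846
  p ← -4.166517 + 0.24·(-11.623846) = -6.956240
x=0.480000, p=-6.956240:
  k1 = f(0.480000, -6.956240) = -14.415171
  k2 = f(0.600000, -8.686061) = -17.373164
  p ← -6.956240 + 0.24·(-17.373164) = -11.125800
p(0.72) ≈ -11.1258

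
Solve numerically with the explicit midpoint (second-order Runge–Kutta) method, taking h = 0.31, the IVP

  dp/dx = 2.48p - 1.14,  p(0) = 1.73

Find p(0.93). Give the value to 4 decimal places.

11.6347

Midpoint: k1 = f(x_n, p_n); k2 = f(x_n + h/2, p_n + (h/2)·k1); p_{n+1} = p_n + h·k2.
x=0.000000, p=1.730000:
  k1 = f(0.000000, 1.730000) = 3.150400
  k2 = f(0.155000, 2.218312) = 4.361414
  p ← 1.730000 + 0.31·4.361414 = 3.082038
x=0.310000, p=3.082038:
  k1 = f(0.310000, 3.082038) = 6.503455
  k2 = f(0.465000, 4.090074) = 9.003383
  p ← 3.082038 + 0.31·9.003383 = 5.873087
x=0.620000, p=5.873087:
  k1 = f(0.620000, 5.873087) = 13.425256
  k2 = f(0.775000, 7.954002) = 18.585924
  p ← 5.873087 + 0.31·18.585924 = 11.634723
p(0.93) ≈ 11.6347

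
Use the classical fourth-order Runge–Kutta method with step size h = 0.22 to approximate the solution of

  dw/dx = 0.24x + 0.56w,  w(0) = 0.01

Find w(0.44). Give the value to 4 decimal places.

0.0381

RK4: k1 = f(x_n, w_n); k2 = f(x_n + h/2, w_n + (h/2)·k1); k3 = f(x_n + h/2, w_n + (h/2)·k2); k4 = f(x_n + h, w_n + h·k3); w_{n+1} = w_n + (h/6)·(k1 + 2k2 + 2k3 + k4).
x=0.000000, w=0.010000:
  k1 = f(0.000000, 0.010000) = 0.005600
  k2 = f(0.110000, 0.010616) = 0.032345
  k3 = f(0.110000, 0.013558) = 0.033992
  k4 = f(0.220000, 0.017478) = 0.062588
  w ← 0.010000 + (0.22/6)·(k1 + 2k2 + 2k3 + k4) = 0.017365
x=0.220000, w=0.017365:
  k1 = f(0.220000, 0.017365) = 0.062524
  k2 = f(0.330000, 0.024243) = 0.092776
  k3 = f(0.330000, 0.027570) = 0.094639
  k4 = f(0.440000, 0.038186) = 0.126984
  w ← 0.017365 + (0.22/6)·(k1 + 2k2 + 2k3 + k4) = 0.038057
w(0.44) ≈ 0.0381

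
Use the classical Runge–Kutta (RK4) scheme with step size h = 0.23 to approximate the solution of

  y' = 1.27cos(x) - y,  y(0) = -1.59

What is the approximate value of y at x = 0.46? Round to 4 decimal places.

RK4: k1 = f(x_n, y_n); k2 = f(x_n + h/2, y_n + (h/2)·k1); k3 = f(x_n + h/2, y_n + (h/2)·k2); k4 = f(x_n + h, y_n + h·k3); y_{n+1} = y_n + (h/6)·(k1 + 2k2 + 2k3 + k4).
x=0.000000, y=-1.590000:
  k1 = f(0.000000, -1.590000) = 2.860000
  k2 = f(0.115000, -1.261100) = 2.522711
  k3 = f(0.115000, -1.299888) = 2.561500
  k4 = f(0.230000, -1.000855) = 2.237411
  y ← -1.590000 + (0.23/6)·(k1 + 2k2 + 2k3 + k4) = -1.004810
x=0.230000, y=-1.004810:
  k1 = f(0.230000, -1.004810) = 2.241366
  k2 = f(0.345000, -0.747053) = 1.942218
  k3 = f(0.345000, -0.781455) = 1.976620
  k4 = f(0.460000, -0.550187) = 1.688174
  y ← -1.004810 + (0.23/6)·(k1 + 2k2 + 2k3 + k4) = -0.553733
y(0.46) ≈ -0.5537

-0.5537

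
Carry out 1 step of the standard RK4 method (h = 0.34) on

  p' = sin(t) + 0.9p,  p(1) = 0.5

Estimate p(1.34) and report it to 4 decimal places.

1.0421

RK4: k1 = f(t_n, p_n); k2 = f(t_n + h/2, p_n + (h/2)·k1); k3 = f(t_n + h/2, p_n + (h/2)·k2); k4 = f(t_n + h, p_n + h·k3); p_{n+1} = p_n + (h/6)·(k1 + 2k2 + 2k3 + k4).
t=1.000000, p=0.500000:
  k1 = f(1.000000, 0.500000) = 1.291471
  k2 = f(1.170000, 0.719550) = 1.568346
  k3 = f(1.170000, 0.766619) = 1.610707
  k4 = f(1.340000, 1.047641) = 1.916361
  p ← 0.500000 + (0.34/6)·(k1 + 2k2 + 2k3 + k4) = 1.042070
p(1.34) ≈ 1.0421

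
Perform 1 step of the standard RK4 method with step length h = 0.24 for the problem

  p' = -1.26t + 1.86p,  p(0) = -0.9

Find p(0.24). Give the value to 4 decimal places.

-1.4486

RK4: k1 = f(t_n, p_n); k2 = f(t_n + h/2, p_n + (h/2)·k1); k3 = f(t_n + h/2, p_n + (h/2)·k2); k4 = f(t_n + h, p_n + h·k3); p_{n+1} = p_n + (h/6)·(k1 + 2k2 + 2k3 + k4).
t=0.000000, p=-0.900000:
  k1 = f(0.000000, -0.900000) = -1.674000
  k2 = f(0.120000, -1.100880) = -2.198837
  k3 = f(0.120000, -1.163860) = -2.315980
  k4 = f(0.240000, -1.455835) = -3.010254
  p ← -0.900000 + (0.24/6)·(k1 + 2k2 + 2k3 + k4) = -1.448556
p(0.24) ≈ -1.4486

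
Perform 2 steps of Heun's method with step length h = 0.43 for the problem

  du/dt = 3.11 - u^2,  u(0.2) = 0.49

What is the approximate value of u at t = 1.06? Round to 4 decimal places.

Heun: k1 = f(t_n, u_n); k2 = f(t_n + h, u_n + h·k1); u_{n+1} = u_n + (h/2)·(k1 + k2).
t=0.200000, u=0.490000:
  k1 = f(0.200000, 0.490000) = 2.869900
  k2 = f(0.630000, 1.724057) = 0.137627
  u ← 0.490000 + (0.43/2)·(2.869900 + 0.137627) = 1.136618
t=0.630000, u=1.136618:
  k1 = f(0.630000, 1.136618) = 1.818099
  k2 = f(1.060000, 1.918401) = -0.570262
  u ← 1.136618 + (0.43/2)·(1.818099 + (-0.570262)) = 1.404903
u(1.06) ≈ 1.4049

1.4049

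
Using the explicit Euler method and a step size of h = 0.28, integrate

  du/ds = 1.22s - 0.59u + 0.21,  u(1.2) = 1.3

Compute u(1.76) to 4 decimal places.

Euler: u_{n+1} = u_n + h·f(s_n, u_n).
s=1.200000, u=1.300000: f=0.907000 → u ← 1.300000 + 0.28·0.907000 = 1.553960
s=1.480000, u=1.553960: f=1.098764 → u ← 1.553960 + 0.28·1.098764 = 1.861614
u(1.76) ≈ 1.8616

1.8616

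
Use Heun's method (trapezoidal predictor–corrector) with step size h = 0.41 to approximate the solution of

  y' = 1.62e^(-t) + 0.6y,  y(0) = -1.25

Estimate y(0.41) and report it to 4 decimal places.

Heun: k1 = f(t_n, y_n); k2 = f(t_n + h, y_n + h·k1); y_{n+1} = y_n + (h/2)·(k1 + k2).
t=0.000000, y=-1.250000:
  k1 = f(0.000000, -1.250000) = 0.870000
  k2 = f(0.410000, -0.893300) = 0.539133
  y ← -1.250000 + (0.41/2)·(0.870000 + 0.539133) = -0.961128
y(0.41) ≈ -0.9611

-0.9611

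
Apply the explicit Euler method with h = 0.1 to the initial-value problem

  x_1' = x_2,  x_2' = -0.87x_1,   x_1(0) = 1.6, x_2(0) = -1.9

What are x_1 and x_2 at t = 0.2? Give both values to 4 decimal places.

Euler on (x_1,x_2): x_1_{n+1} = x_1_n + h·x_1', x_2_{n+1} = x_2_n + h·x_2'.
0.000000: (1.600000, -1.900000); f=(-1.900000, -1.392000) → (1.410000, -2.039200)
0.100000: (1.410000, -2.039200); f=(-2.039200, -1.226700) → (1.206080, -2.161870)
(x_1(0.2), x_2(0.2)) ≈ (1.2061, -2.1619)

1.2061, -2.1619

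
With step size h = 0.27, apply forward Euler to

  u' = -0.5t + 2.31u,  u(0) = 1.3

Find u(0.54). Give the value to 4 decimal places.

Euler: u_{n+1} = u_n + h·f(t_n, u_n).
t=0.000000, u=1.300000: f=3.003000 → u ← 1.300000 + 0.27·3.003000 = 2.110810
t=0.270000, u=2.110810: f=4.740971 → u ← 2.110810 + 0.27·4.740971 = 3.390872
u(0.54) ≈ 3.3909

3.3909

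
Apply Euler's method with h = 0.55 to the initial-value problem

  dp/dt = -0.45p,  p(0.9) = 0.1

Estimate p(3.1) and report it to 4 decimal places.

Euler: p_{n+1} = p_n + h·f(t_n, p_n).
t=0.900000, p=0.100000: f=-0.045000 → p ← 0.100000 + 0.55·(-0.045000) = 0.075250
t=1.450000, p=0.075250: f=-0.033862 → p ← 0.075250 + 0.55·(-0.033862) = 0.056626
t=2.000000, p=0.056626: f=-0.025482 → p ← 0.056626 + 0.55·(-0.025482) = 0.042611
t=2.550000, p=0.042611: f=-0.019175 → p ← 0.042611 + 0.55·(-0.019175) = 0.032065
p(3.1) ≈ 0.0321

0.0321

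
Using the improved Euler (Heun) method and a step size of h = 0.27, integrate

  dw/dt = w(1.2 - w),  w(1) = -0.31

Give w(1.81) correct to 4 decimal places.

Heun: k1 = f(t_n, w_n); k2 = f(t_n + h, w_n + h·k1); w_{n+1} = w_n + (h/2)·(k1 + k2).
t=1.000000, w=-0.310000:
  k1 = f(1.000000, -0.310000) = -0.468100
  k2 = f(1.270000, -0.436387) = -0.714098
  w ← -0.310000 + (0.27/2)·(-0.468100 + (-0.714098)) = -0.469597
t=1.270000, w=-0.469597:
  k1 = f(1.270000, -0.469597) = -0.784037
  k2 = f(1.540000, -0.681287) = -1.281696
  w ← -0.469597 + (0.27/2)·(-0.784037 + (-1.281696)) = -0.748471
t=1.540000, w=-0.748471:
  k1 = f(1.540000, -0.748471) = -1.458373
  k2 = f(1.810000, -1.142231) = -2.675370
  w ← -0.748471 + (0.27/2)·(-1.458373 + (-2.675370)) = -1.306526
w(1.81) ≈ -1.3065

-1.3065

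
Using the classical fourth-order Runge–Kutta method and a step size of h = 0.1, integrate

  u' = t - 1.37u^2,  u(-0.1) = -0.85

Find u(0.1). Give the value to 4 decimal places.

RK4: k1 = f(t_n, u_n); k2 = f(t_n + h/2, u_n + (h/2)·k1); k3 = f(t_n + h/2, u_n + (h/2)·k2); k4 = f(t_n + h, u_n + h·k3); u_{n+1} = u_n + (h/6)·(k1 + 2k2 + 2k3 + k4).
t=-0.100000, u=-0.850000:
  k1 = f(-0.100000, -0.850000) = -1.089825
  k2 = f(-0.050000, -0.904491) = -1.170803
  k3 = f(-0.050000, -0.908540) = -1.180860
  k4 = f(0.000000, -0.968086) = -1.283951
  u ← -0.850000 + (0.1/6)·(k1 + 2k2 + 2k3 + k4) = -0.967952
t=0.000000, u=-0.967952:
  k1 = f(0.000000, -0.967952) = -1.283595
  k2 = f(0.050000, -1.032131) = -1.409455
  k3 = f(0.050000, -1.038424) = -1.427306
  k4 = f(0.100000, -1.110682) = -1.590053
  u ← -0.967952 + (0.1/6)·(k1 + 2k2 + 2k3 + k4) = -1.110404
u(0.1) ≈ -1.1104

-1.1104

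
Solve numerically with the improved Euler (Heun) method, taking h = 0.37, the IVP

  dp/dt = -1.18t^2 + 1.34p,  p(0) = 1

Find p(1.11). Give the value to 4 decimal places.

3.4494

Heun: k1 = f(t_n, p_n); k2 = f(t_n + h, p_n + h·k1); p_{n+1} = p_n + (h/2)·(k1 + k2).
t=0.000000, p=1.000000:
  k1 = f(0.000000, 1.000000) = 1.340000
  k2 = f(0.370000, 1.495800) = 1.842830
  p ← 1.000000 + (0.37/2)·(1.340000 + 1.842830) = 1.588824
t=0.370000, p=1.588824:
  k1 = f(0.370000, 1.588824) = 1.967482
  k2 = f(0.740000, 2.316792) = 2.458333
  p ← 1.588824 + (0.37/2)·(1.967482 + 2.458333) = 2.407599
t=0.740000, p=2.407599:
  k1 = f(0.740000, 2.407599) = 2.580015
  k2 = f(1.110000, 3.362205) = 3.051476
  p ← 2.407599 + (0.37/2)·(2.580015 + 3.051476) = 3.449425
p(1.11) ≈ 3.4494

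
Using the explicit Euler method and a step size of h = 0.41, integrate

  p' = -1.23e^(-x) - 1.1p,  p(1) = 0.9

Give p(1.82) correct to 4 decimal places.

Euler: p_{n+1} = p_n + h·f(x_n, p_n).
x=1.000000, p=0.900000: f=-1.442492 → p ← 0.900000 + 0.41·(-1.442492) = 0.308578
x=1.410000, p=0.308578: f=-0.639732 → p ← 0.308578 + 0.41·(-0.639732) = 0.046288
p(1.82) ≈ 0.0463

0.0463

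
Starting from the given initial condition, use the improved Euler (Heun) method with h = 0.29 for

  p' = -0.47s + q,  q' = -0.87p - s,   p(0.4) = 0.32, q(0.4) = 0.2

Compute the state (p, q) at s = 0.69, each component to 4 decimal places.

0.2752, -0.0392

Heun on (p,q): k1 = f(s_n, state_n); k2 = f(s_n + h, state_n + h·k1); state_{n+1} = state_n + (h/2)·(k1 + k2).
0.400000: (0.320000, 0.200000)
  k1 = (0.012000, -0.678400)
  predictor → (0.323480, 0.003264)
  k2 = (-0.321036, -0.971428)
  → (0.275190, -0.039225)
(p(0.69), q(0.69)) ≈ (0.2752, -0.0392)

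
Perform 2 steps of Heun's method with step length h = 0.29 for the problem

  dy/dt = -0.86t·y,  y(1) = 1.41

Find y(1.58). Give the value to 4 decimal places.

0.7506

Heun: k1 = f(t_n, y_n); k2 = f(t_n + h, y_n + h·k1); y_{n+1} = y_n + (h/2)·(k1 + k2).
t=1.000000, y=1.410000:
  k1 = f(1.000000, 1.410000) = -1.212600
  k2 = f(1.290000, 1.058346) = -1.174129
  y ← 1.410000 + (0.29/2)·(-1.212600 + (-1.174129)) = 1.063924
t=1.290000, y=1.063924:
  k1 = f(1.290000, 1.063924) = -1.180318
  k2 = f(1.580000, 0.721632) = -0.980554
  y ← 1.063924 + (0.29/2)·(-1.180318 + (-0.980554)) = 0.750598
y(1.58) ≈ 0.7506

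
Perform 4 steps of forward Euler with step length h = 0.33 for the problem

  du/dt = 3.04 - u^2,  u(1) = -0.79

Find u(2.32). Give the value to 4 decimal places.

Euler: u_{n+1} = u_n + h·f(t_n, u_n).
t=1.000000, u=-0.790000: f=2.415900 → u ← -0.790000 + 0.33·2.415900 = 0.007247
t=1.330000, u=0.007247: f=3.039947 → u ← 0.007247 + 0.33·3.039947 = 1.010430
t=1.660000, u=1.010430: f=2.019032 → u ← 1.010430 + 0.33·2.019032 = 1.676710
t=1.990000, u=1.676710: f=0.228643 → u ← 1.676710 + 0.33·0.228643 = 1.752162
u(2.32) ≈ 1.7522

1.7522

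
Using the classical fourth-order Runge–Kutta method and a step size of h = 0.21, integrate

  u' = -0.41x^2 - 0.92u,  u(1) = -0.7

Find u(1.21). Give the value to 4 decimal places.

-0.6735

RK4: k1 = f(x_n, u_n); k2 = f(x_n + h/2, u_n + (h/2)·k1); k3 = f(x_n + h/2, u_n + (h/2)·k2); k4 = f(x_n + h, u_n + h·k3); u_{n+1} = u_n + (h/6)·(k1 + 2k2 + 2k3 + k4).
x=1.000000, u=-0.700000:
  k1 = f(1.000000, -0.700000) = 0.234000
  k2 = f(1.105000, -0.675430) = 0.120775
  k3 = f(1.105000, -0.687319) = 0.131713
  k4 = f(1.210000, -0.672340) = 0.018272
  u ← -0.700000 + (0.21/6)·(k1 + 2k2 + 2k3 + k4) = -0.673496
u(1.21) ≈ -0.6735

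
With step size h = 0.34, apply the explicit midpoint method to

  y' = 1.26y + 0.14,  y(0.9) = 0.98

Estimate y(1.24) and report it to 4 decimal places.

1.5476

Midpoint: k1 = f(x_n, y_n); k2 = f(x_n + h/2, y_n + (h/2)·k1); y_{n+1} = y_n + h·k2.
x=0.900000, y=0.980000:
  k1 = f(0.900000, 0.980000) = 1.374800
  k2 = f(1.070000, 1.213716) = 1.669282
  y ← 0.980000 + 0.34·1.669282 = 1.547556
y(1.24) ≈ 1.5476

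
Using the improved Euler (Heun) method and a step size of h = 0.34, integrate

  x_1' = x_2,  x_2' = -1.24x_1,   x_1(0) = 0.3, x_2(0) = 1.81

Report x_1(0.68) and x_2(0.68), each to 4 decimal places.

Heun on (x_1,x_2): k1 = f(x_n, state_n); k2 = f(x_n + h, state_n + h·k1); state_{n+1} = state_n + (h/2)·(k1 + k2).
0.000000: (0.300000, 1.810000)
  k1 = (1.810000, -0.372000)
  predictor → (0.915400, 1.683520)
  k2 = (1.683520, -1.135096)
  → (0.893898, 1.553794)
0.340000: (0.893898, 1.553794)
  k1 = (1.553794, -1.108434)
  predictor → (1.422188, 1.176926)
  k2 = (1.176926, -1.763513)
  → (1.358121, 1.065563)
(x_1(0.68), x_2(0.68)) ≈ (1.3581, 1.0656)

1.3581, 1.0656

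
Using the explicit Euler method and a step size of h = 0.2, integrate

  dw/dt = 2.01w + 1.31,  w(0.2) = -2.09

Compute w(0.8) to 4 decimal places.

-4.6153

Euler: w_{n+1} = w_n + h·f(t_n, w_n).
t=0.200000, w=-2.090000: f=-2.890900 → w ← -2.090000 + 0.2·(-2.890900) = -2.668180
t=0.400000, w=-2.668180: f=-4.053042 → w ← -2.668180 + 0.2·(-4.053042) = -3.478788
t=0.600000, w=-3.478788: f=-5.682365 → w ← -3.478788 + 0.2·(-5.682365) = -4.615261
w(0.8) ≈ -4.6153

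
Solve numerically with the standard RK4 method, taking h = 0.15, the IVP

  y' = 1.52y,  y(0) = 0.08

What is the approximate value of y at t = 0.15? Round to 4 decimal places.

0.1005

RK4: k1 = f(t_n, y_n); k2 = f(t_n + h/2, y_n + (h/2)·k1); k3 = f(t_n + h/2, y_n + (h/2)·k2); k4 = f(t_n + h, y_n + h·k3); y_{n+1} = y_n + (h/6)·(k1 + 2k2 + 2k3 + k4).
t=0.000000, y=0.080000:
  k1 = f(0.000000, 0.080000) = 0.121600
  k2 = f(0.075000, 0.089120) = 0.135462
  k3 = f(0.075000, 0.090160) = 0.137043
  k4 = f(0.150000, 0.100556) = 0.152846
  y ← 0.080000 + (0.15/6)·(k1 + 2k2 + 2k3 + k4) = 0.100486
y(0.15) ≈ 0.1005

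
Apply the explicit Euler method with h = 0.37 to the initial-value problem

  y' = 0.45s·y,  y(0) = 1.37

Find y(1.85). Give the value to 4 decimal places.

Euler: y_{n+1} = y_n + h·f(s_n, y_n).
s=0.000000, y=1.370000: f=0.000000 → y ← 1.370000 + 0.37·0.000000 = 1.370000
s=0.370000, y=1.370000: f=0.228105 → y ← 1.370000 + 0.37·0.228105 = 1.454399
s=0.740000, y=1.454399: f=0.484315 → y ← 1.454399 + 0.37·0.484315 = 1.633595
s=1.110000, y=1.633595: f=0.815981 → y ← 1.633595 + 0.37·0.815981 = 1.935508
s=1.480000, y=1.935508: f=1.289048 → y ← 1.935508 + 0.37·1.289048 = 2.412456
y(1.85) ≈ 2.4125

2.4125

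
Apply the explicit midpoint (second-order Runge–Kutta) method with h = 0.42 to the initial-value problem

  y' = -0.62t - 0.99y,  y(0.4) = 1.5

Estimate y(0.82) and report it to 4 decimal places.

Midpoint: k1 = f(t_n, y_n); k2 = f(t_n + h/2, y_n + (h/2)·k1); y_{n+1} = y_n + h·k2.
t=0.400000, y=1.500000:
  k1 = f(0.400000, 1.500000) = -1.733000
  k2 = f(0.610000, 1.136070) = -1.502909
  y ← 1.500000 + 0.42·(-1.502909) = 0.868778
y(0.82) ≈ 0.8688

0.8688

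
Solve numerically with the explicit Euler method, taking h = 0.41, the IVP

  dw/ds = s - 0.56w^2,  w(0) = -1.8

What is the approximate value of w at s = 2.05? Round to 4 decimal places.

-87.4419

Euler: w_{n+1} = w_n + h·f(s_n, w_n).
s=0.000000, w=-1.800000: f=-1.814400 → w ← -1.800000 + 0.41·(-1.814400) = -2.543904
s=0.410000, w=-2.543904: f=-3.214011 → w ← -2.543904 + 0.41·(-3.214011) = -3.861648
s=0.820000, w=-3.861648: f=-7.530904 → w ← -3.861648 + 0.41·(-7.530904) = -6.949319
s=1.230000, w=-6.949319: f=-25.814098 → w ← -6.949319 + 0.41·(-25.814098) = -17.533099
s=1.640000, w=-17.533099: f=-170.509359 → w ← -17.533099 + 0.41·(-170.509359) = -87.441936
w(2.05) ≈ -87.4419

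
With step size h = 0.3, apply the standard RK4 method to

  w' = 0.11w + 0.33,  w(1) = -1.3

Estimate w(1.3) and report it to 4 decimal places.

RK4: k1 = f(t_n, w_n); k2 = f(t_n + h/2, w_n + (h/2)·k1); k3 = f(t_n + h/2, w_n + (h/2)·k2); k4 = f(t_n + h, w_n + h·k3); w_{n+1} = w_n + (h/6)·(k1 + 2k2 + 2k3 + k4).
t=1.000000, w=-1.300000:
  k1 = f(1.000000, -1.300000) = 0.187000
  k2 = f(1.150000, -1.271950) = 0.190085
  k3 = f(1.150000, -1.271487) = 0.190136
  k4 = f(1.300000, -1.242959) = 0.193275
  w ← -1.300000 + (0.3/6)·(k1 + 2k2 + 2k3 + k4) = -1.242964
w(1.3) ≈ -1.2430

-1.2430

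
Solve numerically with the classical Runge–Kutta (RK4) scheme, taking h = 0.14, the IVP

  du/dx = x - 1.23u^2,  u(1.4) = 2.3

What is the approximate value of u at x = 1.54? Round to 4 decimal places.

RK4: k1 = f(x_n, u_n); k2 = f(x_n + h/2, u_n + (h/2)·k1); k3 = f(x_n + h/2, u_n + (h/2)·k2); k4 = f(x_n + h, u_n + h·k3); u_{n+1} = u_n + (h/6)·(k1 + 2k2 + 2k3 + k4).
x=1.400000, u=2.300000:
  k1 = f(1.400000, 2.300000) = -5.106700
  k2 = f(1.470000, 1.942531) = -3.171315
  k3 = f(1.470000, 2.078008) = -3.841284
  k4 = f(1.540000, 1.762220) = -2.279667
  u ← 2.300000 + (0.14/6)·(k1 + 2k2 + 2k3 + k4) = 1.800397
u(1.54) ≈ 1.8004

1.8004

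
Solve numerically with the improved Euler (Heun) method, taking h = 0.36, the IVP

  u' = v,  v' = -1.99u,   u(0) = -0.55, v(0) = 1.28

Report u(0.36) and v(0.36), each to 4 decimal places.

Heun on (u,v): k1 = f(t_n, state_n); k2 = f(t_n + h, state_n + h·k1); state_{n+1} = state_n + (h/2)·(k1 + k2).
0.000000: (-0.550000, 1.280000)
  k1 = (1.280000, 1.094500)
  predictor → (-0.089200, 1.674020)
  k2 = (1.674020, 0.177508)
  → (-0.018276, 1.508961)
(u(0.36), v(0.36)) ≈ (-0.0183, 1.5090)

-0.0183, 1.5090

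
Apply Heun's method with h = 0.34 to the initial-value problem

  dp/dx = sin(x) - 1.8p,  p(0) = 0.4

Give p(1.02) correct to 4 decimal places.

Heun: k1 = f(x_n, p_n); k2 = f(x_n + h, p_n + h·k1); p_{n+1} = p_n + (h/2)·(k1 + k2).
x=0.000000, p=0.400000:
  k1 = f(0.000000, 0.400000) = -0.720000
  k2 = f(0.340000, 0.155200) = 0.054127
  p ← 0.400000 + (0.34/2)·(-0.720000 + 0.054127) = 0.286802
x=0.340000, p=0.286802:
  k1 = f(0.340000, 0.286802) = -0.182756
  k2 = f(0.680000, 0.224665) = 0.224397
  p ← 0.286802 + (0.34/2)·(-0.182756 + 0.224397) = 0.293881
x=0.680000, p=0.293881:
  k1 = f(0.680000, 0.293881) = 0.099808
  k2 = f(1.020000, 0.327815) = 0.262041
  p ← 0.293881 + (0.34/2)·(0.099808 + 0.262041) = 0.355395
p(1.02) ≈ 0.3554

0.3554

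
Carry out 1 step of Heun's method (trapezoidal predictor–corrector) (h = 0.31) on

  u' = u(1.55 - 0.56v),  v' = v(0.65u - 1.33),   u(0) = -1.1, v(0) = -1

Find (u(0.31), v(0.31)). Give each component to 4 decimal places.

Heun on (u,v): k1 = f(t_n, state_n); k2 = f(t_n + h, state_n + h·k1); state_{n+1} = state_n + (h/2)·(k1 + k2).
0.000000: (-1.100000, -1.000000)
  k1 = (-2.321000, 2.045000)
  predictor → (-1.819510, -0.366050)
  k2 = (-3.193218, 0.919767)
  → (-1.954704, -0.540461)
(u(0.31), v(0.31)) ≈ (-1.9547, -0.5405)

-1.9547, -0.5405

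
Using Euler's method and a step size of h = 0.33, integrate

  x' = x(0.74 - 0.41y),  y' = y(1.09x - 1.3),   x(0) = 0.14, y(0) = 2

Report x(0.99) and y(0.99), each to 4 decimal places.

0.1672, 0.4806

Euler on (x,y): x_{n+1} = x_n + h·x', y_{n+1} = y_n + h·y'.
0.000000: (0.140000, 2.000000); f=(-0.011200, -2.294800) → (0.136304, 1.242716)
0.330000: (0.136304, 1.242716); f=(0.031416, -1.430899) → (0.146671, 0.770519)
0.660000: (0.146671, 0.770519); f=(0.062201, -0.878491) → (0.167198, 0.480617)
(x(0.99), y(0.99)) ≈ (0.1672, 0.4806)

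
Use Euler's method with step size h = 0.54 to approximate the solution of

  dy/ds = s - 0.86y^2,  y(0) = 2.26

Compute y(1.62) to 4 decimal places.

Euler: y_{n+1} = y_n + h·f(s_n, y_n).
s=0.000000, y=2.260000: f=-4.392536 → y ← 2.260000 + 0.54·(-4.392536) = -0.111969
s=0.540000, y=-0.111969: f=0.529218 → y ← -0.111969 + 0.54·0.529218 = 0.173808
s=1.080000, y=0.173808: f=1.054020 → y ← 0.173808 + 0.54·1.054020 = 0.742979
y(1.62) ≈ 0.7430

0.7430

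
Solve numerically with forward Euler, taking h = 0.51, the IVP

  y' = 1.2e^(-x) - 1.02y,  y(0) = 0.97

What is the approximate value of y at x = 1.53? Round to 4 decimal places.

0.6450

Euler: y_{n+1} = y_n + h·f(x_n, y_n).
x=0.000000, y=0.970000: f=0.210600 → y ← 0.970000 + 0.51·0.210600 = 1.077406
x=0.510000, y=1.077406: f=-0.378359 → y ← 1.077406 + 0.51·(-0.378359) = 0.884443
x=1.020000, y=0.884443: f=-0.469418 → y ← 0.884443 + 0.51·(-0.469418) = 0.645040
y(1.53) ≈ 0.6450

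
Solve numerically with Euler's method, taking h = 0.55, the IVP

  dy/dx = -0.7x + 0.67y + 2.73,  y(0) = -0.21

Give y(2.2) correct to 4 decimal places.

Euler: y_{n+1} = y_n + h·f(x_n, y_n).
x=0.000000, y=-0.210000: f=2.589300 → y ← -0.210000 + 0.55·2.589300 = 1.214115
x=0.550000, y=1.214115: f=3.158457 → y ← 1.214115 + 0.55·3.158457 = 2.951266
x=1.100000, y=2.951266: f=3.937348 → y ← 2.951266 + 0.55·3.937348 = 5.116808
x=1.650000, y=5.116808: f=5.003261 → y ← 5.116808 + 0.55·5.003261 = 7.868602
y(2.2) ≈ 7.8686

7.8686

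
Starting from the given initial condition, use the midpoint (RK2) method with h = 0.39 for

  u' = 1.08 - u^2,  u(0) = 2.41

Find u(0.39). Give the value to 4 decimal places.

1.9677

Midpoint: k1 = f(t_n, u_n); k2 = f(t_n + h/2, u_n + (h/2)·k1); u_{n+1} = u_n + h·k2.
t=0.000000, u=2.410000:
  k1 = f(0.000000, 2.410000) = -4.728100
  k2 = f(0.195000, 1.488021) = -1.134205
  u ← 2.410000 + 0.39·(-1.134205) = 1.967660
u(0.39) ≈ 1.9677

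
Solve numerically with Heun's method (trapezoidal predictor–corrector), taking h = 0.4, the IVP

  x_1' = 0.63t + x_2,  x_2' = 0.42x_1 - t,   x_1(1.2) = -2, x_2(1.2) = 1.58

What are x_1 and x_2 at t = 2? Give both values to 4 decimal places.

Heun on (x_1,x_2): k1 = f(t_n, state_n); k2 = f(t_n + h, state_n + h·k1); state_{n+1} = state_n + (h/2)·(k1 + k2).
1.200000: (-2.000000, 1.580000)
  k1 = (2.336000, -2.040000)
  predictor → (-1.065600, 0.764000)
  k2 = (1.772000, -2.047552)
  → (-1.178400, 0.762490)
1.600000: (-1.178400, 0.762490)
  k1 = (1.770490, -2.094928)
  predictor → (-0.470204, -0.075482)
  k2 = (1.184518, -2.197486)
  → (-0.587398, -0.095993)
(x_1(2), x_2(2)) ≈ (-0.5874, -0.0960)

-0.5874, -0.0960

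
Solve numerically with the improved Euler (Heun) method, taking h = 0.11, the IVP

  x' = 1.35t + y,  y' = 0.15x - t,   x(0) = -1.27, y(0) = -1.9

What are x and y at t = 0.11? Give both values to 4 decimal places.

Heun on (x,y): k1 = f(t_n, state_n); k2 = f(t_n + h, state_n + h·k1); state_{n+1} = state_n + (h/2)·(k1 + k2).
0.000000: (-1.270000, -1.900000)
  k1 = (-1.900000, -0.190500)
  predictor → (-1.479000, -1.920955)
  k2 = (-1.772455, -0.331850)
  → (-1.471985, -1.928729)
(x(0.11), y(0.11)) ≈ (-1.4720, -1.9287)

-1.4720, -1.9287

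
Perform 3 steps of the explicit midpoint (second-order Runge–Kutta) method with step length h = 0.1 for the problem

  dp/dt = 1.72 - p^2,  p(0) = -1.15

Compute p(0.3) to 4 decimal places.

-0.9825

Midpoint: k1 = f(t_n, p_n); k2 = f(t_n + h/2, p_n + (h/2)·k1); p_{n+1} = p_n + h·k2.
t=0.000000, p=-1.150000:
  k1 = f(0.000000, -1.150000) = 0.397500
  k2 = f(0.050000, -1.130125) = 0.442817
  p ← -1.150000 + 0.1·0.442817 = -1.105718
t=0.100000, p=-1.105718:
  k1 = f(0.100000, -1.105718) = 0.497387
  k2 = f(0.150000, -1.080849) = 0.551766
  p ← -1.105718 + 0.1·0.551766 = -1.050542
t=0.200000, p=-1.050542:
  k1 = f(0.200000, -1.050542) = 0.616362
  k2 = f(0.250000, -1.019724) = 0.680164
  p ← -1.050542 + 0.1·0.680164 = -0.982525
p(0.3) ≈ -0.9825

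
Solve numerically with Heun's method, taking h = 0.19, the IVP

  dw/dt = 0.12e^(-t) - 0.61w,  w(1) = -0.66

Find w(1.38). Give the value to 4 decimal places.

-0.5114

Heun: k1 = f(t_n, w_n); k2 = f(t_n + h, w_n + h·k1); w_{n+1} = w_n + (h/2)·(k1 + k2).
t=1.000000, w=-0.660000:
  k1 = f(1.000000, -0.660000) = 0.446746
  k2 = f(1.190000, -0.575118) = 0.387329
  w ← -0.660000 + (0.19/2)·(0.446746 + 0.387329) = -0.580763
t=1.190000, w=-0.580763:
  k1 = f(1.190000, -0.580763) = 0.390772
  k2 = f(1.380000, -0.506516) = 0.339164
  w ← -0.580763 + (0.19/2)·(0.390772 + 0.339164) = -0.511419
w(1.38) ≈ -0.5114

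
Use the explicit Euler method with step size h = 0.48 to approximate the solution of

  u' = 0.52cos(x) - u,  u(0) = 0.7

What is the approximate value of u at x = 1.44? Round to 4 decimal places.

0.4242

Euler: u_{n+1} = u_n + h·f(x_n, u_n).
x=0.000000, u=0.700000: f=-0.180000 → u ← 0.700000 + 0.48·(-0.180000) = 0.613600
x=0.480000, u=0.613600: f=-0.152363 → u ← 0.613600 + 0.48·(-0.152363) = 0.540466
x=0.960000, u=0.540466: f=-0.242236 → u ← 0.540466 + 0.48·(-0.242236) = 0.424193
u(1.44) ≈ 0.4242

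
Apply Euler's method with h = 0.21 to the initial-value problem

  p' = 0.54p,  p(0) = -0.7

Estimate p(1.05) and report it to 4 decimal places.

Euler: p_{n+1} = p_n + h·f(x_n, p_n).
x=0.000000, p=-0.700000: f=-0.378000 → p ← -0.700000 + 0.21·(-0.378000) = -0.779380
x=0.210000, p=-0.779380: f=-0.420865 → p ← -0.779380 + 0.21·(-0.420865) = -0.867762
x=0.420000, p=-0.867762: f=-0.468591 → p ← -0.867762 + 0.21·(-0.468591) = -0.966166
x=0.630000, p=-0.966166: f=-0.521730 → p ← -0.966166 + 0.21·(-0.521730) = -1.075729
x=0.840000, p=-1.075729: f=-0.580894 → p ← -1.075729 + 0.21·(-0.580894) = -1.197717
p(1.05) ≈ -1.1977

-1.1977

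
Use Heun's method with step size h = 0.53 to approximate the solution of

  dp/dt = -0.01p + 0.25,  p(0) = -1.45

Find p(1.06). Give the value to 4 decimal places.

Heun: k1 = f(t_n, p_n); k2 = f(t_n + h, p_n + h·k1); p_{n+1} = p_n + (h/2)·(k1 + k2).
t=0.000000, p=-1.450000:
  k1 = f(0.000000, -1.450000) = 0.264500
  k2 = f(0.530000, -1.309815) = 0.263098
  p ← -1.450000 + (0.53/2)·(0.264500 + 0.263098) = -1.310186
t=0.530000, p=-1.310186:
  k1 = f(0.530000, -1.310186) = 0.263102
  k2 = f(1.060000, -1.170743) = 0.261707
  p ← -1.310186 + (0.53/2)·(0.263102 + 0.261707) = -1.171112
p(1.06) ≈ -1.1711

-1.1711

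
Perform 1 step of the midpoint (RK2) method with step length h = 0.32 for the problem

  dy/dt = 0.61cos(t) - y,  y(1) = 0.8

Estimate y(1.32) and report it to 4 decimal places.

0.6460

Midpoint: k1 = f(t_n, y_n); k2 = f(t_n + h/2, y_n + (h/2)·k1); y_{n+1} = y_n + h·k2.
t=1.000000, y=0.800000:
  k1 = f(1.000000, 0.800000) = -0.470416
  k2 = f(1.160000, 0.724734) = -0.481136
  y ← 0.800000 + 0.32·(-0.481136) = 0.646036
y(1.32) ≈ 0.6460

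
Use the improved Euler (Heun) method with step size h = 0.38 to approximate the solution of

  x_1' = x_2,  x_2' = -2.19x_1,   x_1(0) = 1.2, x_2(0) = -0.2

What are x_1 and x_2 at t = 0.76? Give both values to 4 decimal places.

Heun on (x_1,x_2): k1 = f(t_n, state_n); k2 = f(t_n + h, state_n + h·k1); state_{n+1} = state_n + (h/2)·(k1 + k2).
0.000000: (1.200000, -0.200000)
  k1 = (-0.200000, -2.628000)
  predictor → (1.124000, -1.198640)
  k2 = (-1.198640, -2.461560)
  → (0.934258, -1.167016)
0.380000: (0.934258, -1.167016)
  k1 = (-1.167016, -2.046026)
  predictor → (0.490792, -1.944506)
  k2 = (-1.944506, -1.074835)
  → (0.343069, -1.759980)
(x_1(0.76), x_2(0.76)) ≈ (0.3431, -1.7600)

0.3431, -1.7600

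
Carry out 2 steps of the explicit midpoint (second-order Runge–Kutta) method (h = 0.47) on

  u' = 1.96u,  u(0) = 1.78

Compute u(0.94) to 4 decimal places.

Midpoint: k1 = f(t_n, u_n); k2 = f(t_n + h/2, u_n + (h/2)·k1); u_{n+1} = u_n + h·k2.
t=0.000000, u=1.780000:
  k1 = f(0.000000, 1.780000) = 3.488800
  k2 = f(0.235000, 2.599868) = 5.095741
  u ← 1.780000 + 0.47·5.095741 = 4.174998
t=0.470000, u=4.174998:
  k1 = f(0.470000, 4.174998) = 8.182997
  k2 = f(0.705000, 6.098003) = 11.952085
  u ← 4.174998 + 0.47·11.952085 = 9.792478
u(0.94) ≈ 9.7925

9.7925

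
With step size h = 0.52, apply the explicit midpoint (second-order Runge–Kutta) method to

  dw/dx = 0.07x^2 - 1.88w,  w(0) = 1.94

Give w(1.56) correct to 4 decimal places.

Midpoint: k1 = f(x_n, w_n); k2 = f(x_n + h/2, w_n + (h/2)·k1); w_{n+1} = w_n + h·k2.
x=0.000000, w=1.940000:
  k1 = f(0.000000, 1.940000) = -3.647200
  k2 = f(0.260000, 0.991728) = -1.859717
  w ← 1.940000 + 0.52·(-1.859717) = 0.972947
x=0.520000, w=0.972947:
  k1 = f(0.520000, 0.972947) = -1.810213
  k2 = f(0.780000, 0.502292) = -0.901721
  w ← 0.972947 + 0.52·(-0.901721) = 0.504052
x=1.040000, w=0.504052:
  k1 = f(1.040000, 0.504052) = -0.871907
  k2 = f(1.300000, 0.277357) = -0.403131
  w ← 0.504052 + 0.52·(-0.403131) = 0.294425
w(1.56) ≈ 0.2944

0.2944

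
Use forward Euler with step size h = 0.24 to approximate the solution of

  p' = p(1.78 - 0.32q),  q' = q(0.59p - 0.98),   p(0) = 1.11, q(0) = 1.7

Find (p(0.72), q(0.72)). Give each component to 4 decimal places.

Euler on (p,q): p_{n+1} = p_n + h·p', q_{n+1} = q_n + h·q'.
0.000000: (1.110000, 1.700000); f=(1.371960, -0.552670) → (1.439270, 1.567359)
0.240000: (1.439270, 1.567359); f=(1.840028, -0.205058) → (1.880877, 1.518145)
0.480000: (1.880877, 1.518145); f=(2.434219, 0.196930) → (2.465090, 1.565408)
(p(0.72), q(0.72)) ≈ (2.4651, 1.5654)

2.4651, 1.5654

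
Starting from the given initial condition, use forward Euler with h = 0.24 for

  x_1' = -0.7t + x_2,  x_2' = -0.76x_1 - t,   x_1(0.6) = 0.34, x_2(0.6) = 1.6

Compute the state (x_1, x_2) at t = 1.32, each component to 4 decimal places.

0.8941, 0.6706

Euler on (x_1,x_2): x_1_{n+1} = x_1_n + h·x_1', x_2_{n+1} = x_2_n + h·x_2'.
0.600000: (0.340000, 1.600000); f=(1.180000, -0.858400) → (0.623200, 1.393984)
0.840000: (0.623200, 1.393984); f=(0.805984, -1.313632) → (0.816636, 1.078712)
1.080000: (0.816636, 1.078712); f=(0.322712, -1.700643) → (0.894087, 0.670558)
(x_1(1.32), x_2(1.32)) ≈ (0.8941, 0.6706)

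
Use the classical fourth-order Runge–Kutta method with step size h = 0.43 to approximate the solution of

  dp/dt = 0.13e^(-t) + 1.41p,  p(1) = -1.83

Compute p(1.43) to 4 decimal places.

-3.3307

RK4: k1 = f(t_n, p_n); k2 = f(t_n + h/2, p_n + (h/2)·k1); k3 = f(t_n + h/2, p_n + (h/2)·k2); k4 = f(t_n + h, p_n + h·k3); p_{n+1} = p_n + (h/6)·(k1 + 2k2 + 2k3 + k4).
t=1.000000, p=-1.830000:
  k1 = f(1.000000, -1.830000) = -2.532476
  k2 = f(1.215000, -2.374482) = -3.309448
  k3 = f(1.215000, -2.541531) = -3.544987
  k4 = f(1.430000, -3.354344) = -4.698515
  p ← -1.830000 + (0.43/6)·(k1 + 2k2 + 2k3 + k4) = -3.330690
p(1.43) ≈ -3.3307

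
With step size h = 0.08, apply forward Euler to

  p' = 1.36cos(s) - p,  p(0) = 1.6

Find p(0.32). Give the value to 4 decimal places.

Euler: p_{n+1} = p_n + h·f(s_n, p_n).
s=0.000000, p=1.600000: f=-0.240000 → p ← 1.600000 + 0.08·(-0.240000) = 1.580800
s=0.080000, p=1.580800: f=-0.225150 → p ← 1.580800 + 0.08·(-0.225150) = 1.562788
s=0.160000, p=1.562788: f=-0.220159 → p ← 1.562788 + 0.08·(-0.220159) = 1.545175
s=0.240000, p=1.545175: f=-0.224156 → p ← 1.545175 + 0.08·(-0.224156) = 1.527243
p(0.32) ≈ 1.5272

1.5272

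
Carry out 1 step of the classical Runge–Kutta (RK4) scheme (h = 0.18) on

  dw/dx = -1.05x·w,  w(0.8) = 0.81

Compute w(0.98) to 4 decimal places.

RK4: k1 = f(x_n, w_n); k2 = f(x_n + h/2, w_n + (h/2)·k1); k3 = f(x_n + h/2, w_n + (h/2)·k2); k4 = f(x_n + h, w_n + h·k3); w_{n+1} = w_n + (h/6)·(k1 + 2k2 + 2k3 + k4).
x=0.800000, w=0.810000:
  k1 = f(0.800000, 0.810000) = -0.680400
  k2 = f(0.890000, 0.748764) = -0.699720
  k3 = f(0.890000, 0.747025) = -0.698095
  k4 = f(0.980000, 0.684343) = -0.704189
  w ← 0.810000 + (0.18/6)·(k1 + 2k2 + 2k3 + k4) = 0.684593
w(0.98) ≈ 0.6846

0.6846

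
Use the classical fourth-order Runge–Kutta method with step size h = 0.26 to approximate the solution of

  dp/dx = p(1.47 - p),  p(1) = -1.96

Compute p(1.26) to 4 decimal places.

RK4: k1 = f(x_n, p_n); k2 = f(x_n + h/2, p_n + (h/2)·k1); k3 = f(x_n + h/2, p_n + (h/2)·k2); k4 = f(x_n + h, p_n + h·k3); p_{n+1} = p_n + (h/6)·(k1 + 2k2 + 2k3 + k4).
x=1.000000, p=-1.960000:
  k1 = f(1.000000, -1.960000) = -6.722800
  k2 = f(1.130000, -2.833964) = -12.197279
  k3 = f(1.130000, -3.545646) = -17.783708
  k4 = f(1.260000, -6.583764) = -53.024081
  p ← -1.960000 + (0.26/6)·(k1 + 2k2 + 2k3 + k4) = -7.147384
p(1.26) ≈ -7.1474

-7.1474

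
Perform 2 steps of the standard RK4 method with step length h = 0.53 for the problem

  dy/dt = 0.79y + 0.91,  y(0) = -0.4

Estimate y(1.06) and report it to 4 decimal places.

RK4: k1 = f(t_n, y_n); k2 = f(t_n + h/2, y_n + (h/2)·k1); k3 = f(t_n + h/2, y_n + (h/2)·k2); k4 = f(t_n + h, y_n + h·k3); y_{n+1} = y_n + (h/6)·(k1 + 2k2 + 2k3 + k4).
t=0.000000, y=-0.400000:
  k1 = f(0.000000, -0.400000) = 0.594000
  k2 = f(0.265000, -0.242590) = 0.718354
  k3 = f(0.265000, -0.209636) = 0.744387
  k4 = f(0.530000, -0.005475) = 0.905675
  y ← -0.400000 + (0.53/6)·(k1 + 2k2 + 2k3 + k4) = -0.009111
t=0.530000, y=-0.009111:
  k1 = f(0.530000, -0.009111) = 0.902802
  k2 = f(0.795000, 0.230132) = 1.091804
  k3 = f(0.795000, 0.280217) = 1.131371
  k4 = f(1.060000, 0.590516) = 1.376507
  y ← -0.009111 + (0.53/6)·(k1 + 2k2 + 2k3 + k4) = 0.584989
y(1.06) ≈ 0.5850

0.5850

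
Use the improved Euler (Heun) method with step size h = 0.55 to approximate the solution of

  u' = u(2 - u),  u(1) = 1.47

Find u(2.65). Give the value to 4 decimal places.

Heun: k1 = f(x_n, u_n); k2 = f(x_n + h, u_n + h·k1); u_{n+1} = u_n + (h/2)·(k1 + k2).
x=1.000000, u=1.470000:
  k1 = f(1.000000, 1.470000) = 0.779100
  k2 = f(1.550000, 1.898505) = 0.192689
  u ← 1.470000 + (0.55/2)·(0.779100 + 0.192689) = 1.737242
x=1.550000, u=1.737242:
  k1 = f(1.550000, 1.737242) = 0.456474
  k2 = f(2.100000, 1.988303) = 0.023258
  u ← 1.737242 + (0.55/2)·(0.456474 + 0.023258) = 1.869168
x=2.100000, u=1.869168:
  k1 = f(2.100000, 1.869168) = 0.244547
  k2 = f(2.650000, 2.003669) = -0.007351
  u ← 1.869168 + (0.55/2)·(0.244547 + (-0.007351)) = 1.934397
u(2.65) ≈ 1.9344

1.9344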